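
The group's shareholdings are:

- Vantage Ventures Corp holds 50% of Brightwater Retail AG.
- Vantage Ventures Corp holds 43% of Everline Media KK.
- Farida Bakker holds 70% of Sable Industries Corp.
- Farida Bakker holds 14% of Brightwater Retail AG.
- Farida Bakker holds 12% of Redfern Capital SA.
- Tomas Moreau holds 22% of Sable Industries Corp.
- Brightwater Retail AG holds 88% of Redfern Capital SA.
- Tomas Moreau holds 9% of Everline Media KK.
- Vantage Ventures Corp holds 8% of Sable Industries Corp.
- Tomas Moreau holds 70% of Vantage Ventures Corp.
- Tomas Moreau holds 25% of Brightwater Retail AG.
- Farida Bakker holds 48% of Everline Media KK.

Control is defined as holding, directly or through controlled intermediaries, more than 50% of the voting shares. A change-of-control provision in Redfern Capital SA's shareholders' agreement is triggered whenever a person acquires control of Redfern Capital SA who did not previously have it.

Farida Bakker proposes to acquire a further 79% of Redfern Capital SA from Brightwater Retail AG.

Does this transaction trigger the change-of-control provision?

Yes

The purchase adds only to Farida's holdings (Brightwater's stake shrinks), so Farida is the only person who could newly come to control Redfern.
Farida holds 70% of Sable, so Farida controls Sable.
In Redfern, Farida's side holds only 12%, not > 50%.
So before the transaction, Farida does not control Redfern.
After the purchase, Farida's direct stake in Redfern rises to 12% + 79% = 91%, and Brightwater's stake falls to 9%.
Farida holds 91% of Redfern, so Farida controls Redfern.
Farida did not control Redfern before and does after, so the clause is triggered.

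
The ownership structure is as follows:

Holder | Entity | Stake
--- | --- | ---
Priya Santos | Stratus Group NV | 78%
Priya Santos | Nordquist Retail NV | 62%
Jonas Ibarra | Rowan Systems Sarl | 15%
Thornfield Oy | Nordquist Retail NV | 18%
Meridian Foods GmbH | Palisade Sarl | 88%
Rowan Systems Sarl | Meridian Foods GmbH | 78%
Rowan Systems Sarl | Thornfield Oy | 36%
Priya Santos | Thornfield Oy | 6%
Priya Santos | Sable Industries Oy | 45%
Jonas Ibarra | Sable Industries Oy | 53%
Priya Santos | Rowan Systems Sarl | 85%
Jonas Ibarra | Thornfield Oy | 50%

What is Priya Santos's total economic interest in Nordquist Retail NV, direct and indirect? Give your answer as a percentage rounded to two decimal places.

68.59%

Priya reaches Nordquist along 3 paths.
Direct stake: 62% = 62%.
Via Rowan → Thornfield: 85% × 36% × 18% = 5.508%.
Via Thornfield: 6% × 18% = 1.08%.
Total: 62% + 5.508% + 1.08% = 68.588%.
Rounded: 68.59%.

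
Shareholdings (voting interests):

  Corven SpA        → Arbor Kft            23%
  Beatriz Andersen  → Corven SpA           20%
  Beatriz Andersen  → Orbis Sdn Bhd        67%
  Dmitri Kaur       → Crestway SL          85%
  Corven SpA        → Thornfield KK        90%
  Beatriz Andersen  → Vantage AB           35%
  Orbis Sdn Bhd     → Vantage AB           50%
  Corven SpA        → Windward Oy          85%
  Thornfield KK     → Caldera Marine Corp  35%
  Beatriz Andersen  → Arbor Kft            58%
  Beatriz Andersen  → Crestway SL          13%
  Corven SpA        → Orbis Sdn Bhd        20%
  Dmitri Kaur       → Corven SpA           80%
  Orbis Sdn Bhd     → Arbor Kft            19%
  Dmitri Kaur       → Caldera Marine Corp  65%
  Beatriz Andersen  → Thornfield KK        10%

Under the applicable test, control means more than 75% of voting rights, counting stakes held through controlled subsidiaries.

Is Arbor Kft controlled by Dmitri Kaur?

No

Dmitri holds 80% of Corven, so Dmitri controls Corven.
Corven holds 90% of Thornfield, so Dmitri controls Thornfield.
Corven holds 85% of Windward, so Dmitri controls Windward.
Dmitri holds 85% of Crestway, so Dmitri controls Crestway.
Dmitri and Thornfield together hold 65% + 35% = 100% of Caldera, so Dmitri controls Caldera.
In Arbor, Dmitri's side holds only 23%, not > 75%.
So Dmitri does not control Arbor.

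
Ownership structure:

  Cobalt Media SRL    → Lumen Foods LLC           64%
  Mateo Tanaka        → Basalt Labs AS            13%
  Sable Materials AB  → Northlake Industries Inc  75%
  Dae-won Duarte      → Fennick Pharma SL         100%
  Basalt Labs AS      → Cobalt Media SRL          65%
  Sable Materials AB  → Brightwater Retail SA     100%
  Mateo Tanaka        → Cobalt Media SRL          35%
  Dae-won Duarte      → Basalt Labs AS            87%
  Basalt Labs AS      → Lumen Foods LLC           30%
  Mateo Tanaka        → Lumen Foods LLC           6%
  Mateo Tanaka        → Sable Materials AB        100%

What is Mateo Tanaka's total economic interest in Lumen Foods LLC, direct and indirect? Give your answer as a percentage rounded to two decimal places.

Mateo reaches Lumen along 4 paths.
Via Basalt: 13% × 30% = 3.9%.
Direct stake: 6% = 6%.
Via Cobalt: 35% × 64% = 22.4%.
Via Basalt → Cobalt: 13% × 65% × 64% = 5.408%.
Total: 3.9% + 6% + 22.4% + 5.408% = 37.708%.
Rounded: 37.71%.

37.71%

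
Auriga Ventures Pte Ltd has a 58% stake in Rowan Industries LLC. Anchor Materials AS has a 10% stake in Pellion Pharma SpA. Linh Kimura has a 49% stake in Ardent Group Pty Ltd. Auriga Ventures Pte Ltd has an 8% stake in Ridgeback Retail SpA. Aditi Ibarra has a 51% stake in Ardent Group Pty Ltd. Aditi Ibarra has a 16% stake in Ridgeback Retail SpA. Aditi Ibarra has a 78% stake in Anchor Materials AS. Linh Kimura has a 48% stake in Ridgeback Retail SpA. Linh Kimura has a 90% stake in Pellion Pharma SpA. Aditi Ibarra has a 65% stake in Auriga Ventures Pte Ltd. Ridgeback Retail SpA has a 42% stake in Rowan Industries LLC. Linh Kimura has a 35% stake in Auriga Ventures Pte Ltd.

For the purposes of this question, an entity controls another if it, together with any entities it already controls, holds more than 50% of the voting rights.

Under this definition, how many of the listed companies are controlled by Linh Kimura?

1

Linh holds 90% of Pellion, so Linh controls Pellion.
No other company's threshold is met.
Linh controls 1 company.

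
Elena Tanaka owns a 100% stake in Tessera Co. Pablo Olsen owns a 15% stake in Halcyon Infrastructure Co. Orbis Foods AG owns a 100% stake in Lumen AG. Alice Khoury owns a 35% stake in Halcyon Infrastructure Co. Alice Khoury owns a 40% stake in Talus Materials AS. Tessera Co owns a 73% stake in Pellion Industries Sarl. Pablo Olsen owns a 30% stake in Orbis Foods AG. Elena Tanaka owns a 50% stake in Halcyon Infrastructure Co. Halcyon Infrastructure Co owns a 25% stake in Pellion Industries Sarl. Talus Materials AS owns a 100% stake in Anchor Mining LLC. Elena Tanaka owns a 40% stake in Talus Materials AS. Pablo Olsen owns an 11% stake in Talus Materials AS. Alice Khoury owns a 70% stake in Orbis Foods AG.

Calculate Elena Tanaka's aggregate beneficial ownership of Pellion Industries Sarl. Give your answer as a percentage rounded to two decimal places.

85.50%

Elena reaches Pellion along 2 paths.
Via Tessera: 100% × 73% = 73%.
Via Halcyon: 50% × 25% = 12.5%.
Total: 73% + 12.5% = 85.5%.
Rounded: 85.50%.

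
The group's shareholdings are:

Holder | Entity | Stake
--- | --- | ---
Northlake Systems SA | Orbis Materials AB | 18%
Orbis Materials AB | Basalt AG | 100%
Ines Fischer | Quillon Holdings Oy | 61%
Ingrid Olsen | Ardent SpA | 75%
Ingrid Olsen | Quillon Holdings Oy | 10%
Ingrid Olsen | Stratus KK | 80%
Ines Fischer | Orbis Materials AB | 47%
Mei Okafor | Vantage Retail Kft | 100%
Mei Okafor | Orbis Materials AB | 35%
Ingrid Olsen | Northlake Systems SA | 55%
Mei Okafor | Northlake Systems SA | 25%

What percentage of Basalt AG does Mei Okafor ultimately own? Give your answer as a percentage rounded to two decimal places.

Mei reaches Basalt along 2 paths.
Via Northlake → Orbis: 25% × 18% × 100% = 4.5%.
Via Orbis: 35% × 100% = 35%.
Total: 4.5% + 35% = 39.5%.
Rounded: 39.50%.

39.50%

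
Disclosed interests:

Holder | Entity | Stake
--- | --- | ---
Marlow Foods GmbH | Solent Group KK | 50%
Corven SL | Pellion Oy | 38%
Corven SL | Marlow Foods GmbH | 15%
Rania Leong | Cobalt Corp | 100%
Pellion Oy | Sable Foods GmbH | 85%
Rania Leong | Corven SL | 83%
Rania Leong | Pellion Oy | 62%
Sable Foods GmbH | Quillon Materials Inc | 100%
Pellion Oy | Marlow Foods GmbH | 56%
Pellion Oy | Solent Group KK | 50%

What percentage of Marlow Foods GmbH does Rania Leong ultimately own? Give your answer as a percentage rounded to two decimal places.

Rania reaches Marlow along 3 paths.
Via Pellion: 62% × 56% = 34.72%.
Via Corven → Pellion: 83% × 38% × 56% = 17.6624%.
Via Corven: 83% × 15% = 12.45%.
Total: 34.72% + 17.6624% + 12.45% = 64.8324%.
Rounded: 64.83%.

64.83%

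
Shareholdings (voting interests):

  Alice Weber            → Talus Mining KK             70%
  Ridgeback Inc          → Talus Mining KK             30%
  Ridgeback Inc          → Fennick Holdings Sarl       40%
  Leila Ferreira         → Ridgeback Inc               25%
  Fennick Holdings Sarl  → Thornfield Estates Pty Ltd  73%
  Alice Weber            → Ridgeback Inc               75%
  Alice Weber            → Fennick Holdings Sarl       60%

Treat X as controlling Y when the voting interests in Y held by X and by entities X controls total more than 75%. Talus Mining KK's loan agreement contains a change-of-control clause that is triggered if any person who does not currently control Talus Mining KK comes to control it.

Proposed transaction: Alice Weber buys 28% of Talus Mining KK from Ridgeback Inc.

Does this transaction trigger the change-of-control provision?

The purchase adds only to Alice's holdings (Ridgeback's stake shrinks), so Alice is the only person who could newly come to control Talus.
Alice's largest direct stake is 75% in Ridgeback, which does not meet the threshold, so Alice controls no company.
In Talus, Alice's side holds only 70%, not > 75%.
So before the transaction, Alice does not control Talus.
After the purchase, Alice's direct stake in Talus rises to 70% + 28% = 98%, and Ridgeback's stake falls to 2%.
Alice holds 98% of Talus, so Alice controls Talus.
Alice did not control Talus before and does after, so the clause is triggered.

Yes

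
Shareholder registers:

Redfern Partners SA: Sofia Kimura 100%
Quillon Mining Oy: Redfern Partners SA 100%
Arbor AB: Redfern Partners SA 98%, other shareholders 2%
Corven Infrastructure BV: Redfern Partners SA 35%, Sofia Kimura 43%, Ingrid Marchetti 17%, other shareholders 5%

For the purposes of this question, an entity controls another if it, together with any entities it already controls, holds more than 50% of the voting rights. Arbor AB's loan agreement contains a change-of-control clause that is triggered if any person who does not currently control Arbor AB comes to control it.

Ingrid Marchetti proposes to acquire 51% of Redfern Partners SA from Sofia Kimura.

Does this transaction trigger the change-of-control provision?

The purchase adds only to Ingrid's holdings (Sofia's stake shrinks), so Ingrid is the only person who could newly come to control Arbor.
Ingrid's largest direct stake is 17% in Corven, which does not meet the threshold, so Ingrid controls no company.
Neither Ingrid nor any entity Ingrid controls holds any voting interest in Arbor.
So before the transaction, Ingrid does not control Arbor.
After the purchase, Ingrid holds 51% of Redfern directly, and Sofia's stake falls to 49%.
Ingrid holds 51% of Redfern, so Ingrid controls Redfern.
Redfern holds 98% of Arbor, so Ingrid controls Arbor.
Ingrid did not control Arbor before and does after, so the clause is triggered.

Yes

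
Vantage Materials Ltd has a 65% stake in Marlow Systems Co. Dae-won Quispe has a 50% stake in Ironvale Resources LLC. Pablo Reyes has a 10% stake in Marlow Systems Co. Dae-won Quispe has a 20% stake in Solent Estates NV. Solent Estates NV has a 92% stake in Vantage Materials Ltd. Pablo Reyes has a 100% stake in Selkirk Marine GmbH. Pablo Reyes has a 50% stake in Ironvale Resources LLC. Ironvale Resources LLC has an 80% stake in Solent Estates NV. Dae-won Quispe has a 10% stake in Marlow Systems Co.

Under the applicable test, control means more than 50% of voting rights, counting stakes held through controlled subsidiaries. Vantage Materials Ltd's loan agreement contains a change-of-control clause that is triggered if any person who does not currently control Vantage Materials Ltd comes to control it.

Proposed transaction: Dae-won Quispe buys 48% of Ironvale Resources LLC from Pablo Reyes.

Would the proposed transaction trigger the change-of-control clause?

The purchase adds only to Dae-won's holdings (Pablo's stake shrinks), so Dae-won is the only person who could newly come to control Vantage.
Dae-won's largest direct stake is 50% in Ironvale, which does not meet the threshold, so Dae-won controls no company.
Neither Dae-won nor any entity Dae-won controls holds any voting interest in Vantage.
So before the transaction, Dae-won does not control Vantage.
After the purchase, Dae-won's direct stake in Ironvale rises to 50% + 48% = 98%, and Pablo's stake falls to 2%.
Dae-won holds 98% of Ironvale, so Dae-won controls Ironvale.
Dae-won and Ironvale together hold 20% + 80% = 100% of Solent, so Dae-won controls Solent.
Solent holds 92% of Vantage, so Dae-won controls Vantage.
Dae-won did not control Vantage before and does after, so the clause is triggered.

Yes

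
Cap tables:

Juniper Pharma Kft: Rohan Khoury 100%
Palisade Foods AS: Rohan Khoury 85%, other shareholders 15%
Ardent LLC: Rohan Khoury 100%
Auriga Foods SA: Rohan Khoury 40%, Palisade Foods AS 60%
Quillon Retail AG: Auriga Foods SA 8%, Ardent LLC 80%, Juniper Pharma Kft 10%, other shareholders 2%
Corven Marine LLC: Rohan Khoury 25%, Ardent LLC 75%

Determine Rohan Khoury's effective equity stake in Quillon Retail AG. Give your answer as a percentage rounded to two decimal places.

97.28%

Rohan reaches Quillon along 4 paths.
Via Auriga: 40% × 8% = 3.2%.
Via Palisade → Auriga: 85% × 60% × 8% = 4.08%.
Via Ardent: 100% × 80% = 80%.
Via Juniper: 100% × 10% = 10%.
Total: 3.2% + 4.08% + 80% + 10% = 97.28%.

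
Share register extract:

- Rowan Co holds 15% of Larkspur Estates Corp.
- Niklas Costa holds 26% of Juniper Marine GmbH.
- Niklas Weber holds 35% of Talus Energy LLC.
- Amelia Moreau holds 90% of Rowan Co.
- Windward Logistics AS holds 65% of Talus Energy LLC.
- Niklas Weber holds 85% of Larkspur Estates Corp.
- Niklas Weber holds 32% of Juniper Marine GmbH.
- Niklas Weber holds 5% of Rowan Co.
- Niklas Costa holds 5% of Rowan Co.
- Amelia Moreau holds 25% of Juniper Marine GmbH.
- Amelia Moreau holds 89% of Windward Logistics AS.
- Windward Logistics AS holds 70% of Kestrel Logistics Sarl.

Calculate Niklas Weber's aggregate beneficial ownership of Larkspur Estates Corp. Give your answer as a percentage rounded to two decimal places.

Niklas Weber reaches Larkspur along 2 paths.
Via Rowan: 5% × 15% = 0.75%.
Direct stake: 85% = 85%.
Total: 0.75% + 85% = 85.75%.

85.75%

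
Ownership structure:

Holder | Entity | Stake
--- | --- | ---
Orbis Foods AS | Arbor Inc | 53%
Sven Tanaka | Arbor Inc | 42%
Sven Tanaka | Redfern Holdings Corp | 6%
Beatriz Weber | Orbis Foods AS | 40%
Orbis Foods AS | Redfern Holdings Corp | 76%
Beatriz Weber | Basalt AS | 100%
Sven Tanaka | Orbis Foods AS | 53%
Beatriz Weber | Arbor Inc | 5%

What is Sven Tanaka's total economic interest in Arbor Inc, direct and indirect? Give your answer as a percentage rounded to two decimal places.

70.09%

Sven reaches Arbor along 2 paths.
Via Orbis: 53% × 53% = 28.09%.
Direct stake: 42% = 42%.
Total: 28.09% + 42% = 70.09%.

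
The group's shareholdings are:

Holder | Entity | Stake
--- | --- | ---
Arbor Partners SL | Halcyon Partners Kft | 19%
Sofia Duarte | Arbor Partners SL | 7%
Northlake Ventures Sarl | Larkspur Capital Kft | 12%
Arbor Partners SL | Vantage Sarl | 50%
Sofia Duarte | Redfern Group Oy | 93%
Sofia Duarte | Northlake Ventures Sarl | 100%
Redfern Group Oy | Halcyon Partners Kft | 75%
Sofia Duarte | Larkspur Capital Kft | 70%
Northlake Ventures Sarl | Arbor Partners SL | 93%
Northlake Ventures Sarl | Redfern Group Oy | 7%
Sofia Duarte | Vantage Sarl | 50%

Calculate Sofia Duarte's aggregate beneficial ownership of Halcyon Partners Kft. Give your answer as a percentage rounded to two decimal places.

Sofia reaches Halcyon along 4 paths.
Via Arbor: 7% × 19% = 1.33%.
Via Northlake → Arbor: 100% × 93% × 19% = 17.67%.
Via Northlake → Redfern: 100% × 7% × 75% = 5.25%.
Via Redfern: 93% × 75% = 69.75%.
Total: 1.33% + 17.67% + 5.25% + 69.75% = 94%.
Rounded: 94.00%.

94.00%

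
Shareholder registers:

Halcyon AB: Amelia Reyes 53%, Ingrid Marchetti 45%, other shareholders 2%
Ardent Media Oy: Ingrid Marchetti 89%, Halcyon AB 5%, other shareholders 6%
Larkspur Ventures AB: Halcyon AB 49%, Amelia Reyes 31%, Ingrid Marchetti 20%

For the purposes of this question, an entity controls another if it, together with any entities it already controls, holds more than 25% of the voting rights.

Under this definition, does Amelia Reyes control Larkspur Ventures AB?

Yes

Amelia holds 53% of Halcyon, so Amelia controls Halcyon.
Halcyon and Amelia together hold 49% + 31% = 80% of Larkspur, so Amelia controls Larkspur.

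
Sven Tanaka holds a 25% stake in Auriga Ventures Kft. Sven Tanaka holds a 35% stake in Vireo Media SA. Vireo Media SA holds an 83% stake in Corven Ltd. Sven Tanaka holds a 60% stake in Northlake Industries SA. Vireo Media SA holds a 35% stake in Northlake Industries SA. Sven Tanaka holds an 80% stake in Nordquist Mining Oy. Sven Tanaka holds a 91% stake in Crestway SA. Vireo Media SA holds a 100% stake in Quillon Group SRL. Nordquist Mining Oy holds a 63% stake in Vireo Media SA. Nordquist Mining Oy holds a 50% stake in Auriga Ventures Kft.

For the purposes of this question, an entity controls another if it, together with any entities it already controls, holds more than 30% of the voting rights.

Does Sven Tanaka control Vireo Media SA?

Yes

Sven holds 80% of Nordquist, so Sven controls Nordquist.
Sven and Nordquist together hold 35% + 63% = 98% of Vireo, so Sven controls Vireo.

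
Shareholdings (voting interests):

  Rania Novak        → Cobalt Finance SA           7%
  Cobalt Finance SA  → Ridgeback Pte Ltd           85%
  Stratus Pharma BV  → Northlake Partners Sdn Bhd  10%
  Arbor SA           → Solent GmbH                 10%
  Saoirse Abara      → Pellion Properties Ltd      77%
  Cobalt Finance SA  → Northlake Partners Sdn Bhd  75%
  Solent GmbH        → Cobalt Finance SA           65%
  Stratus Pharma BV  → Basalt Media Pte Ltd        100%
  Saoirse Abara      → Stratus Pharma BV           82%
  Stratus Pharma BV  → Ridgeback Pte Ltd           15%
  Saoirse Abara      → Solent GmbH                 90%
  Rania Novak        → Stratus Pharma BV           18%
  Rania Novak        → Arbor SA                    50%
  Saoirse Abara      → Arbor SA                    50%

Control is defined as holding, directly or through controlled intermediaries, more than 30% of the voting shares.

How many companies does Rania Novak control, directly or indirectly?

Rania holds 50% of Arbor, so Rania controls Arbor.
No other company's threshold is met.
Rania controls 1 company.

1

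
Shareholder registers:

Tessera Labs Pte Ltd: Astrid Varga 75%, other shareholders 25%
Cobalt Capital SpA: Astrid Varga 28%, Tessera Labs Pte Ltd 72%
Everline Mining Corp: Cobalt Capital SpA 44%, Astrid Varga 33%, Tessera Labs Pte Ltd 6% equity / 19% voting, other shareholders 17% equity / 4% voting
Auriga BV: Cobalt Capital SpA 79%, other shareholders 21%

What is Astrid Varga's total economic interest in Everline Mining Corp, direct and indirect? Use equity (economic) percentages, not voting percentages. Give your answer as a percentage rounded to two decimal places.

Astrid reaches Everline along 4 paths.
Via Cobalt: 28% × 44% = 12.32%.
Via Tessera → Cobalt: 75% × 72% × 44% = 23.76%.
Direct stake: 33% = 33%.
Via Tessera: 75% × 6% = 4.5%.
Total: 12.32% + 23.76% + 33% + 4.5% = 73.58%.

73.58%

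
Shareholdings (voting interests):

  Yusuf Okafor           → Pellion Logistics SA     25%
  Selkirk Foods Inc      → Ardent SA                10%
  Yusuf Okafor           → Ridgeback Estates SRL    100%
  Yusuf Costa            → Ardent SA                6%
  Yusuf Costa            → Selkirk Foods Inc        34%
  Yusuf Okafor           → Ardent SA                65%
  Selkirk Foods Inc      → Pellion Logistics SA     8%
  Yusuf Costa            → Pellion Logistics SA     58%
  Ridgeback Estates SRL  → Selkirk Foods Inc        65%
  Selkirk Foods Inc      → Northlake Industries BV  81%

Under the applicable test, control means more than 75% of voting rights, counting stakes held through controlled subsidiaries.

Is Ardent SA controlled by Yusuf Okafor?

Yusuf Okafor holds 100% of Ridgeback, so Yusuf Okafor controls Ridgeback.
In Ardent, Yusuf Okafor's side holds only 65%, not > 75%.
So Yusuf Okafor does not control Ardent.

No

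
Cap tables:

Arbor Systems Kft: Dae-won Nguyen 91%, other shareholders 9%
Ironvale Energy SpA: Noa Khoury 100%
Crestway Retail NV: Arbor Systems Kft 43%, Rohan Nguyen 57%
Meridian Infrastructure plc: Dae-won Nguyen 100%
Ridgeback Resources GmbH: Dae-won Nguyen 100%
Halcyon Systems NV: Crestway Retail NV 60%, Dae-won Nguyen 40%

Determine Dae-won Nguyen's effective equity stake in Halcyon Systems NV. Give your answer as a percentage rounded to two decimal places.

Dae-won reaches Halcyon along 2 paths.
Via Arbor → Crestway: 91% × 43% × 60% = 23.478%.
Direct stake: 40% = 40%.
Total: 23.478% + 40% = 63.478%.
Rounded: 63.48%.

63.48%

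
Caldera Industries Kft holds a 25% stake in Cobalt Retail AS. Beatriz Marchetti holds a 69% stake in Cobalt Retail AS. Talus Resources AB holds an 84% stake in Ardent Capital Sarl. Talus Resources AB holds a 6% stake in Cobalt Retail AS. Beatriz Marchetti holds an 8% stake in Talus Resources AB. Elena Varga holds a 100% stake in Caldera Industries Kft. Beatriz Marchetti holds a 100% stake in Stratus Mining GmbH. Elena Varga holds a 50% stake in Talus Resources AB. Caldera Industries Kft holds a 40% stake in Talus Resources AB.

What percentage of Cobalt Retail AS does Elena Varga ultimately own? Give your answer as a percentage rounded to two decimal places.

Elena reaches Cobalt along 3 paths.
Via Caldera: 100% × 25% = 25%.
Via Talus: 50% × 6% = 3%.
Via Caldera → Talus: 100% × 40% × 6% = 2.4%.
Total: 25% + 3% + 2.4% = 30.4%.
Rounded: 30.40%.

30.40%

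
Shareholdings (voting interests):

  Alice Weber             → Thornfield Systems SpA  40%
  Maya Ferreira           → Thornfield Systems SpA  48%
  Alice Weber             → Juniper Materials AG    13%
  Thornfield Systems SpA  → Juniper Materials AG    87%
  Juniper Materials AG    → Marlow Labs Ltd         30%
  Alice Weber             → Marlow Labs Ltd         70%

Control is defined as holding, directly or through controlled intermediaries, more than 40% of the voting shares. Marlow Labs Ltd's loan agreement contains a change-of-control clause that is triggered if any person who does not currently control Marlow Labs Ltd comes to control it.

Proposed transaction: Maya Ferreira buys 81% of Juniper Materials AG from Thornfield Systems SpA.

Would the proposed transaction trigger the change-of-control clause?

The purchase adds only to Maya's holdings (Thornfield's stake shrinks), so Maya is the only person who could newly come to control Marlow.
Maya holds 48% of Thornfield, so Maya controls Thornfield.
Thornfield holds 87% of Juniper, so Maya controls Juniper.
In Marlow, Maya's side holds only 30%, not > 40%.
So before the transaction, Maya does not control Marlow.
After the purchase, Maya holds 81% of Juniper directly, and Thornfield's stake falls to 6%.
Thornfield and Maya together hold 6% + 81% = 87% of Juniper, so Maya controls Juniper.
After the transaction, Maya's side holds 30% of Marlow, not > 40%, so Maya still does not control Marlow.
No new person acquires control, so the clause is not triggered.

No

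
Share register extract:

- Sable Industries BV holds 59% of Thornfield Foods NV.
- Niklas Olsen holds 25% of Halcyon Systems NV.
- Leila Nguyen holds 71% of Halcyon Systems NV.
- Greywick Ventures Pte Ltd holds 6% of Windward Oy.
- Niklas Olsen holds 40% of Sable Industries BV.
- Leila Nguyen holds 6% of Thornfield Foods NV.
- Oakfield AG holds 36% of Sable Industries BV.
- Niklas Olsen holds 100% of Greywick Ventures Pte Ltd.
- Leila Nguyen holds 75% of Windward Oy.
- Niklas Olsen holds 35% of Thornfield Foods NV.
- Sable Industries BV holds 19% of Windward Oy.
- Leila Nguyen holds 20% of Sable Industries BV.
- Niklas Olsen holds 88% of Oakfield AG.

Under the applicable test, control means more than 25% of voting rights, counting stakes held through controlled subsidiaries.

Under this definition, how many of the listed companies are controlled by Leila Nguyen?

Leila holds 71% of Halcyon, so Leila controls Halcyon.
Leila holds 75% of Windward, so Leila controls Windward.
No other company's threshold is met.
Leila controls 2 companies.

2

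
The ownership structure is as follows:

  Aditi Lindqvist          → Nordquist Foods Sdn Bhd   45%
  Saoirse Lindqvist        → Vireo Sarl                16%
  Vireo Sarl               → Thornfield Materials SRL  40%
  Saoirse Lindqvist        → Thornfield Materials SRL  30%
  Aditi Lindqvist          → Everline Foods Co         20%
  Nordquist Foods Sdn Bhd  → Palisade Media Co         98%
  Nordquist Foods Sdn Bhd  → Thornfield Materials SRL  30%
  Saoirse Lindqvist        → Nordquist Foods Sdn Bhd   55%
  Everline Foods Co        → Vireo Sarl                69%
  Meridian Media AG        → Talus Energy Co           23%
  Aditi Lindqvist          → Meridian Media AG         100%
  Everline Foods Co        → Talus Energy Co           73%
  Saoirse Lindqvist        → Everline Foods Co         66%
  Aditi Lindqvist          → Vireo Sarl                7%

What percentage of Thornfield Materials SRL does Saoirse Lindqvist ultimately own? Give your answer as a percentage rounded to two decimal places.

Saoirse reaches Thornfield along 4 paths.
Via Nordquist: 55% × 30% = 16.5%.
Direct stake: 30% = 30%.
Via Everline → Vireo: 66% × 69% × 40% = 18.216%.
Via Vireo: 16% × 40% = 6.4%.
Total: 16.5% + 30% + 18.216% + 6.4% = 71.116%.
Rounded: 71.12%.

71.12%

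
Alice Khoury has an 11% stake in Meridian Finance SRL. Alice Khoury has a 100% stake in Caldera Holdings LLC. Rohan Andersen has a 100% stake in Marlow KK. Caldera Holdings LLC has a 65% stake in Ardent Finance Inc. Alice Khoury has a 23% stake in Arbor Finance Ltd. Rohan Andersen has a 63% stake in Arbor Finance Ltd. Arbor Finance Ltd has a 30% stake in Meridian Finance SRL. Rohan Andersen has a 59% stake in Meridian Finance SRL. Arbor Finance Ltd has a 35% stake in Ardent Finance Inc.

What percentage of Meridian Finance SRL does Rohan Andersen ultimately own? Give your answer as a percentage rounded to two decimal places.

77.90%

Rohan reaches Meridian along 2 paths.
Direct stake: 59% = 59%.
Via Arbor: 63% × 30% = 18.9%.
Total: 59% + 18.9% = 77.9%.
Rounded: 77.90%.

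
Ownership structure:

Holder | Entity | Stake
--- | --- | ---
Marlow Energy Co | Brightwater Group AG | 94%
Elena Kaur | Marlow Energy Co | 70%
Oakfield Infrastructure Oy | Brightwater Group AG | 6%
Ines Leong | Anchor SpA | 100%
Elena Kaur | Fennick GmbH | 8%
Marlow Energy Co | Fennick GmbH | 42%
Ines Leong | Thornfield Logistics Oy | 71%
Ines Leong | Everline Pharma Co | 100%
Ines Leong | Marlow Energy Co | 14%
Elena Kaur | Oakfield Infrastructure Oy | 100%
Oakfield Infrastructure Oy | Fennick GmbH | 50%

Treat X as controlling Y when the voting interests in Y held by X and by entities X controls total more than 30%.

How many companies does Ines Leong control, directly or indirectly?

Ines holds 100% of Everline, so Ines controls Everline.
Ines holds 100% of Anchor, so Ines controls Anchor.
Ines holds 71% of Thornfield, so Ines controls Thornfield.
No other company's threshold is met.
Ines controls 3 companies.

3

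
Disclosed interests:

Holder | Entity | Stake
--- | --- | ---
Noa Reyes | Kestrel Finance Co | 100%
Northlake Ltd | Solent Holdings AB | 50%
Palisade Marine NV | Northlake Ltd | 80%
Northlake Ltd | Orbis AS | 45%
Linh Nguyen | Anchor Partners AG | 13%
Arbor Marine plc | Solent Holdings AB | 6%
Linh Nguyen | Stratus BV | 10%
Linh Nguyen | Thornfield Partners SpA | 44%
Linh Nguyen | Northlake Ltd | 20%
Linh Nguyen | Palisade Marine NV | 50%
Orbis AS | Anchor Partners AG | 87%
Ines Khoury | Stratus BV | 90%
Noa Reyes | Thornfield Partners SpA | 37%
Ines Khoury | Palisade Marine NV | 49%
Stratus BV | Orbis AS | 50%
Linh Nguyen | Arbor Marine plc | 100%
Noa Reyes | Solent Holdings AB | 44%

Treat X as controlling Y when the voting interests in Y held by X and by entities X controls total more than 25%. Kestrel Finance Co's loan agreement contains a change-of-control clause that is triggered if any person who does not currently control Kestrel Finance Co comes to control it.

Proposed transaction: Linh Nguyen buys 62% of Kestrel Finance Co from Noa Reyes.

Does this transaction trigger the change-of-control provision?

Yes

The purchase adds only to Linh's holdings (Noa's stake shrinks), so Linh is the only person who could newly come to control Kestrel.
Linh holds 50% of Palisade, so Linh controls Palisade.
Linh holds 44% of Thornfield, so Linh controls Thornfield.
Linh and Palisade together hold 20% + 80% = 100% of Northlake, so Linh controls Northlake.
Linh holds 100% of Arbor, so Linh controls Arbor.
Northlake holds 45% of Orbis, so Linh controls Orbis.
Linh and Orbis together hold 13% + 87% = 100% of Anchor, so Linh controls Anchor.
Northlake and Arbor together hold 50% + 6% = 56% of Solent, so Linh controls Solent.
Neither Linh nor any entity Linh controls holds any voting interest in Kestrel.
So before the transaction, Linh does not control Kestrel.
After the purchase, Linh holds 62% of Kestrel directly, and Noa's stake falls to 38%.
Linh holds 62% of Kestrel, so Linh controls Kestrel.
Linh did not control Kestrel before and does after, so the clause is triggered.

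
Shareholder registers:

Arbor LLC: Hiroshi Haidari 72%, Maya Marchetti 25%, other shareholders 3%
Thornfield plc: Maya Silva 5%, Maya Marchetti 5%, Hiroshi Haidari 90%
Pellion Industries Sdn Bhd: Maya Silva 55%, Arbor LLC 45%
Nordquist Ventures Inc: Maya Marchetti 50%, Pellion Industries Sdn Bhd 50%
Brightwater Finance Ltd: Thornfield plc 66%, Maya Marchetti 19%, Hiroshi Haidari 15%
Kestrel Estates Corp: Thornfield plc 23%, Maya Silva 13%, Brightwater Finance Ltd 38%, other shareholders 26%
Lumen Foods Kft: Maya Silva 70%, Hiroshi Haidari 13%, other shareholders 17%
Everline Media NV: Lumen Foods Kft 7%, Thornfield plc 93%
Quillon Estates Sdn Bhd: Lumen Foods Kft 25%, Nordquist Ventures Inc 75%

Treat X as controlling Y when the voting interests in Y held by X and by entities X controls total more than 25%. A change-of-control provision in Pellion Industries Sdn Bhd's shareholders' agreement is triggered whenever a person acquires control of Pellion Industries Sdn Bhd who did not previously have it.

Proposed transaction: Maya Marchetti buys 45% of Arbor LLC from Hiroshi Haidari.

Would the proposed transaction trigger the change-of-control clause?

The purchase adds only to Maya Marchetti's holdings (Hiroshi's stake shrinks), so Maya Marchetti is the only person who could newly come to control Pellion.
Maya Marchetti holds 50% of Nordquist, so Maya Marchetti controls Nordquist.
Nordquist holds 75% of Quillon, so Maya Marchetti controls Quillon.
Neither Maya Marchetti nor any entity Maya Marchetti controls holds any voting interest in Pellion.
So before the transaction, Maya Marchetti does not control Pellion.
After the purchase, Maya Marchetti's direct stake in Arbor rises to 25% + 45% = 70%, and Hiroshi's stake falls to 27%.
Maya Marchetti holds 70% of Arbor, so Maya Marchetti controls Arbor.
Arbor holds 45% of Pellion, so Maya Marchetti controls Pellion.
Maya Marchetti did not control Pellion before and does after, so the clause is triggered.

Yes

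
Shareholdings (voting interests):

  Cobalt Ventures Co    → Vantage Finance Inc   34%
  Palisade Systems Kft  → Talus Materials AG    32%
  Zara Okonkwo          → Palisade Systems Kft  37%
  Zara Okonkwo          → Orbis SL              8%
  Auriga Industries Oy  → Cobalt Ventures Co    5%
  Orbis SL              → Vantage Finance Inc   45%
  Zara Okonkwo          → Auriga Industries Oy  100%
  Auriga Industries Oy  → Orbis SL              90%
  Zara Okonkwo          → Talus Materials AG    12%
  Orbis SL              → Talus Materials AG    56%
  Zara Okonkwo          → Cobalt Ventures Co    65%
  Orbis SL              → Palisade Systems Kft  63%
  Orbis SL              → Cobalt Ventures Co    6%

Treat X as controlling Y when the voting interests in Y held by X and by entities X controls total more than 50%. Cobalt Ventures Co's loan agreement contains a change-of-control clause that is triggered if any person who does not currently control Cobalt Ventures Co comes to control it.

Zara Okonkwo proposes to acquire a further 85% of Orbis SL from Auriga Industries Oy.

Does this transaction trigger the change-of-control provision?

The purchase adds only to Zara's holdings (Auriga's stake shrinks), so Zara is the only person who could newly come to control Cobalt.
Zara holds 100% of Auriga, so Zara controls Auriga.
Zara and Auriga together hold 8% + 90% = 98% of Orbis, so Zara controls Orbis.
Zara and Auriga and Orbis together hold 65% + 5% + 6% = 76% of Cobalt, so Zara controls Cobalt.
So Zara already controls Cobalt before the transaction.
After the purchase, Zara's direct stake in Orbis rises to 8% + 85% = 93%, and Auriga's stake falls to 5%.
Zara controlled Cobalt already, so this is not a new person acquiring control; every other person's position is unchanged or reduced.
No new person acquires control, so the clause is not triggered.

No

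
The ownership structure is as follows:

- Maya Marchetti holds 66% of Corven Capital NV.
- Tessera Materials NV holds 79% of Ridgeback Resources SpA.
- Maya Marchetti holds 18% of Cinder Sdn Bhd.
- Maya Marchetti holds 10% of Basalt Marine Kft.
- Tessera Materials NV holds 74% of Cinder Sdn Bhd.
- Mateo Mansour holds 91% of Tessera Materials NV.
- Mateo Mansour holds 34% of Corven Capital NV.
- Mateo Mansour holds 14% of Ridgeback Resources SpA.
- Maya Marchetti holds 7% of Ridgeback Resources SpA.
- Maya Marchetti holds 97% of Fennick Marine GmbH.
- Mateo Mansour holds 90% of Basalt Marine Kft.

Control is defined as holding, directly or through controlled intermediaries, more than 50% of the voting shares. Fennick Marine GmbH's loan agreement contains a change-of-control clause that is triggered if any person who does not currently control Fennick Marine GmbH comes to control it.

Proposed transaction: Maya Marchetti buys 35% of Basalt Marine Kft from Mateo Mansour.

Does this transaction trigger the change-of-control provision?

No

The purchase adds only to Maya's holdings (Mateo's stake shrinks), so Maya is the only person who could newly come to control Fennick.
Maya holds 97% of Fennick, so Maya controls Fennick.
So Maya already controls Fennick before the transaction.
After the purchase, Maya's direct stake in Basalt rises to 10% + 35% = 45%, and Mateo's stake falls to 55%.
Maya controlled Fennick already, so this is not a new person acquiring control; every other person's position is unchanged or reduced.
No new person acquires control, so the clause is not triggered.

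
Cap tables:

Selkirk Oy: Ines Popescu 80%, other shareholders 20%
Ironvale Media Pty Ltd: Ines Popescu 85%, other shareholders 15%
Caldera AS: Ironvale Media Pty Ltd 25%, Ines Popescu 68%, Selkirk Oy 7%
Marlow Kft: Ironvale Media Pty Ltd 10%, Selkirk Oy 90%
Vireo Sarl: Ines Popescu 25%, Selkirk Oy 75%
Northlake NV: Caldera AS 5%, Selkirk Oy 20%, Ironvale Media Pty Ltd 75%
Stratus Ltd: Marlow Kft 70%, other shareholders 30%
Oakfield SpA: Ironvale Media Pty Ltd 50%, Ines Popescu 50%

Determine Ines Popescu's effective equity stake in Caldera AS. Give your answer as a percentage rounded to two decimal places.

Ines reaches Caldera along 3 paths.
Via Ironvale: 85% × 25% = 21.25%.
Direct stake: 68% = 68%.
Via Selkirk: 80% × 7% = 5.6%.
Total: 21.25% + 68% + 5.6% = 94.85%.

94.85%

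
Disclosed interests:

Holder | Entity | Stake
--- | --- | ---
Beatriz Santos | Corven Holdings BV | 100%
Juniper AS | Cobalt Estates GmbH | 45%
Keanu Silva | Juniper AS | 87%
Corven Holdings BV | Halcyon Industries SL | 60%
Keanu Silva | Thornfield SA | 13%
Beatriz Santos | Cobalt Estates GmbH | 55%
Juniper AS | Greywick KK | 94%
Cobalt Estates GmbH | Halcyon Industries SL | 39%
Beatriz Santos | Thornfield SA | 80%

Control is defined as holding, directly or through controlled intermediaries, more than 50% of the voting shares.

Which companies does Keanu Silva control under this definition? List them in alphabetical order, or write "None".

Greywick KK, Juniper AS

Keanu holds 87% of Juniper, so Keanu controls Juniper.
Juniper holds 94% of Greywick, so Keanu controls Greywick.
No other company's threshold is met.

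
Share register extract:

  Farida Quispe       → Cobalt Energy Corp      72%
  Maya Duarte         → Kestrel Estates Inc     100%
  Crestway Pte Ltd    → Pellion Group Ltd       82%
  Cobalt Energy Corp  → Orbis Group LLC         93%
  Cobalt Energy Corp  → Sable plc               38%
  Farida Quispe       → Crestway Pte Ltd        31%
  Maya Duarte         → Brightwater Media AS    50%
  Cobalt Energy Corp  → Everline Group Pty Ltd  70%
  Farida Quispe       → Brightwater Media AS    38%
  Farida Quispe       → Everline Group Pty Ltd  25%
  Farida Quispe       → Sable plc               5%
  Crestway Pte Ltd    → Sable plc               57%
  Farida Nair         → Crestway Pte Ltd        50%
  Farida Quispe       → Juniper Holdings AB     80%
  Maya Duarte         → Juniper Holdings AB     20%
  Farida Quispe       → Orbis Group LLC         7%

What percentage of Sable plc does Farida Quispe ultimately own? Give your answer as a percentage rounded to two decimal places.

50.03%

Farida Quispe reaches Sable along 3 paths.
Direct stake: 5% = 5%.
Via Crestway: 31% × 57% = 17.67%.
Via Cobalt: 72% × 38% = 27.36%.
Total: 5% + 17.67% + 27.36% = 50.03%.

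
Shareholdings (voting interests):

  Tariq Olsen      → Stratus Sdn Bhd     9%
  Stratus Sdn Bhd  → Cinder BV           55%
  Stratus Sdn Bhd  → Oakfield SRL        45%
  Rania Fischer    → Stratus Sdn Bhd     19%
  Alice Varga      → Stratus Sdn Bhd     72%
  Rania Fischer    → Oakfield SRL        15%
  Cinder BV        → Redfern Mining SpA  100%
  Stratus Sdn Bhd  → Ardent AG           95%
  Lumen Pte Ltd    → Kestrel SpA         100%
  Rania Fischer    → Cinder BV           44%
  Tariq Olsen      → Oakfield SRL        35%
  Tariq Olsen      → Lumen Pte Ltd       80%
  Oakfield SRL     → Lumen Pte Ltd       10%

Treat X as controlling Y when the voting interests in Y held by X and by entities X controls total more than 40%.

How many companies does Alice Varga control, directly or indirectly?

5

Alice holds 72% of Stratus, so Alice controls Stratus.
Stratus holds 45% of Oakfield, so Alice controls Oakfield.
Stratus holds 55% of Cinder, so Alice controls Cinder.
Stratus holds 95% of Ardent, so Alice controls Ardent.
Cinder holds 100% of Redfern, so Alice controls Redfern.
No other company's threshold is met.
Alice controls 5 companies.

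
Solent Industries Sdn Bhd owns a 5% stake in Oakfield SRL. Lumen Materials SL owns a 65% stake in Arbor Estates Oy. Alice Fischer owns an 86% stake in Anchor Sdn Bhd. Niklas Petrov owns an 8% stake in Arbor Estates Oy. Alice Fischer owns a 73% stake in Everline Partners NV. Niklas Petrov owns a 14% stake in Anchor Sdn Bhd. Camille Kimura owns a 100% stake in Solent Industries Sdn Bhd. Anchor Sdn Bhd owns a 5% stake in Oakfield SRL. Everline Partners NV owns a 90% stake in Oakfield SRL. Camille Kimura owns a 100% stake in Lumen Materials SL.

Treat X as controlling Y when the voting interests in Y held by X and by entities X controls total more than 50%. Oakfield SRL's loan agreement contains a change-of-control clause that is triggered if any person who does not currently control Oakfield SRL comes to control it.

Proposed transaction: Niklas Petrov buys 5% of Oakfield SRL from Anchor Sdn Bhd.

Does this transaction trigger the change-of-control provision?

No

The purchase adds only to Niklas's holdings (Anchor's stake shrinks), so Niklas is the only person who could newly come to control Oakfield.
Niklas's largest direct stake is 14% in Anchor, which does not meet the threshold, so Niklas controls no company.
Neither Niklas nor any entity Niklas controls holds any voting interest in Oakfield.
So before the transaction, Niklas does not control Oakfield.
After the purchase, Niklas holds 5% of Oakfield directly, and Anchor's stake falls to 0%.
After the transaction, Niklas's side holds 5% of Oakfield, not > 50%, so Niklas still does not control Oakfield.
No new person acquires control, so the clause is not triggered.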